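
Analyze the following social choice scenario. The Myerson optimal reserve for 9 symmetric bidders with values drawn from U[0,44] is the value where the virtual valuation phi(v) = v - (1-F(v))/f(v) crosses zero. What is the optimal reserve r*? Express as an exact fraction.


Step 1: For U[0,44], F(v) = v/44 and f(v) = 1/44
Step 2: phi(v) = v - (1 - v/44)/(1/44) = v - (44 - v) = 2v - 44
Step 3: Set phi(r*) = 0: 2r* - 44 = 0
Step 4: r* = 44/2 = 22 (the number of bidders n = 9 does not enter)

22


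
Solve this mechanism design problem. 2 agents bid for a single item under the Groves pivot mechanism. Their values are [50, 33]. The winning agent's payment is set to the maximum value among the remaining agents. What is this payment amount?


Step 1: The efficient winner is agent 0 with value 50
Step 2: Other agents' values: [33]
Step 3: Pivot payment = max(others) = 33
Step 4: The winner pays 33

33


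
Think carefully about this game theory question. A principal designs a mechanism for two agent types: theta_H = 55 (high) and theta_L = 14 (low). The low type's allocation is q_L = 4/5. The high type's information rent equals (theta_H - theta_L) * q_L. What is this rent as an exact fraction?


Step 1: theta_H - theta_L = 55 - 14 = 41
Step 2: Information rent = (theta_H - theta_L) * q_L
Step 3: = 41 * 4/5
Step 4: = 164/5

164/5


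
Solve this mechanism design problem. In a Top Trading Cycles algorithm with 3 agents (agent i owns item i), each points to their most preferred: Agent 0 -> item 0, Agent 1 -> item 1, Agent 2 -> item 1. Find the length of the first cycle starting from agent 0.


Step 1: Trace the pointer graph from agent 0: 0 -> 0
Step 2: A cycle is detected when we revisit agent 0
Step 3: The cycle is: 0 -> 0
Step 4: Cycle length = 1

1


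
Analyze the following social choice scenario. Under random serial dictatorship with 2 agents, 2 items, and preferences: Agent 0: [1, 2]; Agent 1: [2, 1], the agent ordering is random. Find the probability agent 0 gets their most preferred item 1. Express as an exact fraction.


Step 1: Agent 0 wants item 1
Step 2: There are 2 possible orderings of agents
Step 3: In 2 orderings, agent 0 gets item 1
Step 4: Probability = 2/2 = 1

1


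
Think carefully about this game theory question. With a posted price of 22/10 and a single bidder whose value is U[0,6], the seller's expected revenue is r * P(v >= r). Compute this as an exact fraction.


Step 1: Posted price r = 11/5, value support [0,6]
Step 2: P(v >= r) = (6 - 11/5)/6 = 19/30
Step 3: Expected revenue = r * P(v >= r) = 11/5 * 19/30
Step 4: Revenue = 209/150

209/150


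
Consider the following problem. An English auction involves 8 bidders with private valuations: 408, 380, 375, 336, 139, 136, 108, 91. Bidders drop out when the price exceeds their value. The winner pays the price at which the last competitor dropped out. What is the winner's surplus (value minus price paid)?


Step 1: Identify the highest value: 408
Step 2: Identify the second-highest value: 380
Step 3: The final price = second-highest value = 380
Step 4: Surplus = 408 - 380 = 28

28


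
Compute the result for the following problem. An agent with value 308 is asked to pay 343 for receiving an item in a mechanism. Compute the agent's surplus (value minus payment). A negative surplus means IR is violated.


Step 1: Surplus = value - payment = 308 - 343 = -35
Step 2: IR is violated (surplus < 0)

-35


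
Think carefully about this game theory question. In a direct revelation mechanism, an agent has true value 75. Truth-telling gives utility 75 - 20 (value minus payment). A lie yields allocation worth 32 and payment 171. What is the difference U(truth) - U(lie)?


Step 1: U(truth) = value - payment = 75 - 20 = 55
Step 2: U(lie) = allocation - payment = 32 - 171 = -139
Step 3: IC gap = 55 - (-139) = 194

194


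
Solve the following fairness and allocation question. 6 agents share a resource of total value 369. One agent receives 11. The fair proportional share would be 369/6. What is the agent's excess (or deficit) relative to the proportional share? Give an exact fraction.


Step 1: Proportional share = 369/6 = 123/2
Step 2: Agent's actual allocation = 11
Step 3: Excess = 11 - 123/2 = -101/2

-101/2


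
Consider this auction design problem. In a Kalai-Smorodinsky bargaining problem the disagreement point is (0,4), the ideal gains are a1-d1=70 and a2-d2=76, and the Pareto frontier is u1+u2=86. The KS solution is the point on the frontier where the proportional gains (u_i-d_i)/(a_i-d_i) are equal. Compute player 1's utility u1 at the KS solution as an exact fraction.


Step 1: At the KS point, (u1-d1)/r1 = (u2-d2)/r2 = t and u1+u2 = 86
Step 2: u1 = d1 + r1*t and u2 = d2 + r2*t, so (d1 + r1*t) + (d2 + r2*t) = 86
Step 3: t = (86 - 0 - 4)/(70 + 76) = 82/146 = 41/73
Step 4: u1 = d1 + r1*t = 0 + 70 * 41/73 = 2870/73
Step 5: (Check: u2 = d2 + r2*t = 3408/73; u1+u2 = 2870/73 + 3408/73 = 86, on the frontier.)

2870/73


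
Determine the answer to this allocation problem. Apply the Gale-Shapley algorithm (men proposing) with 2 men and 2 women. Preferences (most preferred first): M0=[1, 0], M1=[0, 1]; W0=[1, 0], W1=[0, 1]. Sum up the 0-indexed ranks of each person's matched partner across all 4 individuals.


Step 1: Run Gale-Shapley (men propose, women hold best offer):
  M0 proposes to W1; she accepts
  M1 proposes to W0; she accepts
Step 2: Final matching: W0-M1, W1-M0
Step 3: 0-indexed ranks (man's rank of his match, then woman's): 0 + 0 + 0 + 0
Step 4: Total rank sum = 0

0


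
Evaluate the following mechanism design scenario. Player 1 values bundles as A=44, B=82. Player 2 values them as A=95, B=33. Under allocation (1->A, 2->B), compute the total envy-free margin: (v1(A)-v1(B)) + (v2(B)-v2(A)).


Step 1: Player 1's margin = v1(A) - v1(B) = 44 - 82 = -38
Step 2: Player 2's margin = v2(B) - v2(A) = 33 - 95 = -62
Step 3: Total margin = -38 + -62 = -100

-100


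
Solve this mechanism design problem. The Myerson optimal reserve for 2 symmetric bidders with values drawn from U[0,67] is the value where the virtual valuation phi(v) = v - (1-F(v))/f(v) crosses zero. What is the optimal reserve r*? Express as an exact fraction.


Step 1: For U[0,67], F(v) = v/67 and f(v) = 1/67
Step 2: phi(v) = v - (1 - v/67)/(1/67) = v - (67 - v) = 2v - 67
Step 3: Set phi(r*) = 0: 2r* - 67 = 0
Step 4: r* = 67/2 (the number of bidders n = 2 does not enter)

67/2


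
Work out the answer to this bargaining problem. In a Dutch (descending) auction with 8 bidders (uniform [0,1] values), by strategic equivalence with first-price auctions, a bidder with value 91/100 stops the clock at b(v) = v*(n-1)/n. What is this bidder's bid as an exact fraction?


Step 1: Dutch auctions are strategically equivalent to first-price auctions
Step 2: The equilibrium bid is b(v) = v*(n-1)/n
Step 3: b = 91/100 * 7/8
Step 4: b = 637/800

637/800


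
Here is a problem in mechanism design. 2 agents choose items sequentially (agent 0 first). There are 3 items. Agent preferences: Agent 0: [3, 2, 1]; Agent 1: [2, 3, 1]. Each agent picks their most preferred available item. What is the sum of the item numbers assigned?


Step 1: Agent 0 picks item 3
Step 2: Agent 1 picks item 2
Step 3: Sum = 3 + 2 = 5

5


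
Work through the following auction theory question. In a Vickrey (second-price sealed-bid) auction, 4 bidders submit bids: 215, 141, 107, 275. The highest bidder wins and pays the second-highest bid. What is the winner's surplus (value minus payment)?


Step 1: Sort bids in descending order: 275, 215, 141, 107
Step 2: The winning bid is the highest: 275
Step 3: The payment equals the second-highest bid: 215
Step 4: Surplus = winner's bid - payment = 275 - 215 = 60

60


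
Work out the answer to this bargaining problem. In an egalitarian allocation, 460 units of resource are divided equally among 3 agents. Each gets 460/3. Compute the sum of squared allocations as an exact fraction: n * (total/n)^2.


Step 1: Each agent's share = 460/3
Step 2: Square of each share = (460/3)^2 = 211600/9
Step 3: Sum of squares = 3 * 211600/9 = 211600/3

211600/3


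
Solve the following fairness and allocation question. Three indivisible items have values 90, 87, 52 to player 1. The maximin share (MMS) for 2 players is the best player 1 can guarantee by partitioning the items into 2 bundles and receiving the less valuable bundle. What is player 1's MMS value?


Step 1: Item values = 90, 87, 52
Step 2: Enumerate all 2-bundle partitions and take the smaller bundle:
  Partition 1: {90} vs {87,52} -> bundles 90, 139; min = 90
  Partition 2: {87} vs {90,52} -> bundles 87, 142; min = 87
  Partition 3: {52} vs {90,87} -> bundles 52, 177; min = 52
Step 3: MMS = max(90, 87, 52) = 90

90


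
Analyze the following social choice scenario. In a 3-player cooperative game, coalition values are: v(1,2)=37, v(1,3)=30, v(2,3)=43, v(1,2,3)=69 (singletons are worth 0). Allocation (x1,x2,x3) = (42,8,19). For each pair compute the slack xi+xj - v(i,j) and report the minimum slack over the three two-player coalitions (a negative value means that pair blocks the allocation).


Step 1: Slack for coalition (1,2): x1+x2 - v12 = 50 - 37 = 13
Step 2: Slack for coalition (1,3): x1+x3 - v13 = 61 - 30 = 31
Step 3: Slack for coalition (2,3): x2+x3 - v23 = 27 - 43 = -16
Step 4: Minimum slack = min(13, 31, -16) = -16, attained by (2,3); coalition (2,3) can block (slack < 0), so the allocation is not in the core

-16


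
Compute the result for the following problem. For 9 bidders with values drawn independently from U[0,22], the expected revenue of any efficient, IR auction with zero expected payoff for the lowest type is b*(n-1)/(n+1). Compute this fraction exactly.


Step 1: By Revenue Equivalence, expected revenue = b*(n-1)/(n+1)
Step 2: Substituting n = 9, b = 22
Step 3: Revenue = 22*(9-1)/(9+1) = 22*8/10
Step 4: Revenue = 176/10 = 88/5

88/5


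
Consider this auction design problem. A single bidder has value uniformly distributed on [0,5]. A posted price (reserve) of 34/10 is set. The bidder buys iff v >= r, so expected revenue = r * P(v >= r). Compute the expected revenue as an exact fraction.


Step 1: Posted price r = 17/5, value support [0,5]
Step 2: P(v >= r) = (5 - 17/5)/5 = 8/25
Step 3: Expected revenue = r * P(v >= r) = 17/5 * 8/25
Step 4: Revenue = 136/125

136/125


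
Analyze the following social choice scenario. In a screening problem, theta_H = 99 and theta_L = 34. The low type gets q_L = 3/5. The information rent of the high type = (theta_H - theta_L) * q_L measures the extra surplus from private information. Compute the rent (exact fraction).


Step 1: theta_H - theta_L = 99 - 34 = 65
Step 2: Information rent = (theta_H - theta_L) * q_L
Step 3: = 65 * 3/5
Step 4: = 39

39


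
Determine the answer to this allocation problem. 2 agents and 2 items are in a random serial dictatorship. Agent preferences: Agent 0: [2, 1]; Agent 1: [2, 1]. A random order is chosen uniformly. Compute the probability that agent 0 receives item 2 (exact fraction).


Step 1: Agent 0 wants item 2
Step 2: There are 2 possible orderings of agents
Step 3: In 1 orderings, agent 0 gets item 2
Step 4: Probability = 1/2

1/2


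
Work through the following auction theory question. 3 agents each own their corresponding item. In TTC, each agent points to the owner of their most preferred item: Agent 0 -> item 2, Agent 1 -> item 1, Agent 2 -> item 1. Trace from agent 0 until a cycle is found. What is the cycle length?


Step 1: Trace the pointer graph from agent 0: 0 -> 2 -> 1 -> 1
Step 2: A cycle is detected when we revisit agent 1
Step 3: The cycle is: 1 -> 1
Step 4: Cycle length = 1

1


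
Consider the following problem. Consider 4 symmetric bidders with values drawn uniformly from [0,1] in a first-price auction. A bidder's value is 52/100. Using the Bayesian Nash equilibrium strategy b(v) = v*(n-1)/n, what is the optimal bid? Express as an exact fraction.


Step 1: The symmetric BNE bidding function is b(v) = v * (n-1) / n
Step 2: Substitute v = 13/25 and n = 4
Step 3: b = 13/25 * 3/4
Step 4: b = 39/100

39/100


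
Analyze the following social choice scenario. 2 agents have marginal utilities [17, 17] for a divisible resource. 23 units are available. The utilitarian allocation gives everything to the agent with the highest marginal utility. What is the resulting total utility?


Step 1: The marginal utilities are [17, 17]
Step 2: The highest marginal utility is 17
Step 3: All 23 units go to that agent
Step 4: Total utility = 17 * 23 = 391

391


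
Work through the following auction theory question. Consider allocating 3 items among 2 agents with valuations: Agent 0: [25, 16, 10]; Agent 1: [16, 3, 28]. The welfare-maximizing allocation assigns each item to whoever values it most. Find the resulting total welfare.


Step 1: For each item, find the maximum value among all agents.
Step 2: Item 0 -> Agent 0 (value 25)
Step 3: Item 1 -> Agent 0 (value 16)
Step 4: Item 2 -> Agent 1 (value 28)
Step 5: Total welfare = 25 + 16 + 28 = 69

69


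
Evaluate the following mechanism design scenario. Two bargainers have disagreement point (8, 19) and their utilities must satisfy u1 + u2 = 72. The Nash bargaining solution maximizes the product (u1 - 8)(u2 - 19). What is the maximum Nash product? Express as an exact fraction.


Step 1: The Nash solution splits surplus symmetrically above the disagreement point
Step 2: u1 = (total + d1 - d2)/2 = (72 + 8 - 19)/2 = 61/2
Step 3: u2 = (total - d1 + d2)/2 = (72 - 8 + 19)/2 = 83/2
Step 4: Nash product = (61/2 - 8) * (83/2 - 19)
Step 5: = 45/2 * 45/2 = 2025/4

2025/4


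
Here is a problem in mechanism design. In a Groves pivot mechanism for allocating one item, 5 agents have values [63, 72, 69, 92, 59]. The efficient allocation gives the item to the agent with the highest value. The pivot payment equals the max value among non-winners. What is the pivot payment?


Step 1: The efficient winner is agent 3 with value 92
Step 2: Other agents' values: [63, 72, 69, 59]
Step 3: Pivot payment = max(others) = 72
Step 4: The winner pays 72

72


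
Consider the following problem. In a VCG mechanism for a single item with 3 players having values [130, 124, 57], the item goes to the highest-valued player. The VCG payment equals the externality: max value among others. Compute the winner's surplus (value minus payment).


Step 1: The winner is the agent with the highest value: agent 0 with value 130
Step 2: Values of other agents: [124, 57]
Step 3: VCG payment = max of others' values = 124
Step 4: Surplus = 130 - 124 = 6

6


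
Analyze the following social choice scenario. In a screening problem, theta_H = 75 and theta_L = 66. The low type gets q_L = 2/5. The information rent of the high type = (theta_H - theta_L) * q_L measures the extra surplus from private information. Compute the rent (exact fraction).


Step 1: theta_H - theta_L = 75 - 66 = 9
Step 2: Information rent = (theta_H - theta_L) * q_L
Step 3: = 9 * 2/5
Step 4: = 18/5

18/5


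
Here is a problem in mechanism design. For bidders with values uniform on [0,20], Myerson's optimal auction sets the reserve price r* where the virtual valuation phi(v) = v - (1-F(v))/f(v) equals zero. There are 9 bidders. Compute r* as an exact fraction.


Step 1: For U[0,20], F(v) = v/20 and f(v) = 1/20
Step 2: phi(v) = v - (1 - v/20)/(1/20) = v - (20 - v) = 2v - 20
Step 3: Set phi(r*) = 0: 2r* - 20 = 0
Step 4: r* = 20/2 = 10 (the number of bidders n = 9 does not enter)

10


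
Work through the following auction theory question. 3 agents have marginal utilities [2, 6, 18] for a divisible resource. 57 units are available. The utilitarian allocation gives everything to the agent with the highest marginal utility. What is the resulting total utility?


Step 1: The marginal utilities are [2, 6, 18]
Step 2: The highest marginal utility is 18
Step 3: All 57 units go to that agent
Step 4: Total utility = 18 * 57 = 1026

1026


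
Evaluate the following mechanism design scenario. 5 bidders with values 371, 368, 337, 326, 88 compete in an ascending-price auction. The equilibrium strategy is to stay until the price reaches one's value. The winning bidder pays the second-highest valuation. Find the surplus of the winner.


Step 1: Identify the highest value: 371
Step 2: Identify the second-highest value: 368
Step 3: The final price = second-highest value = 368
Step 4: Surplus = 371 - 368 = 3

3


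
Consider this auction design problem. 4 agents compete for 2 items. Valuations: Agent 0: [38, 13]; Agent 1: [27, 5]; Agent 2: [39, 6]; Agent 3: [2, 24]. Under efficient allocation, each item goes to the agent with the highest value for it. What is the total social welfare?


Step 1: For each item, find the maximum value among all agents.
Step 2: Item 0 -> Agent 2 (value 39)
Step 3: Item 1 -> Agent 3 (value 24)
Step 4: Total welfare = 39 + 24 = 63

63


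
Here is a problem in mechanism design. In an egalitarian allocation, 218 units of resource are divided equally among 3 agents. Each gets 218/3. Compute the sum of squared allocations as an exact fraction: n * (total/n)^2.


Step 1: Each agent's share = 218/3
Step 2: Square of each share = (218/3)^2 = 47524/9
Step 3: Sum of squares = 3 * 47524/9 = 47524/3

47524/3


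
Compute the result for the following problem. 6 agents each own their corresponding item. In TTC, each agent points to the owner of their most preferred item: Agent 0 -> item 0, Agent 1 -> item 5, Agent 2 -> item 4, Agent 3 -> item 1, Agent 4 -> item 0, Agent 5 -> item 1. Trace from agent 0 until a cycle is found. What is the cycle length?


Step 1: Trace the pointer graph from agent 0: 0 -> 0
Step 2: A cycle is detected when we revisit agent 0
Step 3: The cycle is: 0 -> 0
Step 4: Cycle length = 1

1


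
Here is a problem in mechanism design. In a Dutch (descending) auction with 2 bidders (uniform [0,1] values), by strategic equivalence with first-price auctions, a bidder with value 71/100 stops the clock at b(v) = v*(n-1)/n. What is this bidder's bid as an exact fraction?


Step 1: Dutch auctions are strategically equivalent to first-price auctions
Step 2: The equilibrium bid is b(v) = v*(n-1)/n
Step 3: b = 71/100 * 1/2
Step 4: b = 71/200

71/200


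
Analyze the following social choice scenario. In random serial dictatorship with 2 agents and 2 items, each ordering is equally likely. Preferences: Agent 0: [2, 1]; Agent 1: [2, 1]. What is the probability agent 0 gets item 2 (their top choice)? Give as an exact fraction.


Step 1: Agent 0 wants item 2
Step 2: There are 2 possible orderings of agents
Step 3: In 1 orderings, agent 0 gets item 2
Step 4: Probability = 1/2

1/2


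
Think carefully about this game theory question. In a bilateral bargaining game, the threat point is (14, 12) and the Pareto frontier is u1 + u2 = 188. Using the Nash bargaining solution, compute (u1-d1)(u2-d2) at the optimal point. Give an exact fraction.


Step 1: The Nash solution splits surplus symmetrically above the disagreement point
Step 2: u1 = (total + d1 - d2)/2 = (188 + 14 - 12)/2 = 95
Step 3: u2 = (total - d1 + d2)/2 = (188 - 14 + 12)/2 = 93
Step 4: Nash product = (95 - 14) * (93 - 12)
Step 5: = 81 * 81 = 6561

6561


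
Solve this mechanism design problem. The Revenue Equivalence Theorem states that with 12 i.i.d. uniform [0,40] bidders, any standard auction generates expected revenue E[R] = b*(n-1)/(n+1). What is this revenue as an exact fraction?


Step 1: By Revenue Equivalence, expected revenue = b*(n-1)/(n+1)
Step 2: Substituting n = 12, b = 40
Step 3: Revenue = 40*(12-1)/(12+1) = 40*11/13
Step 4: Revenue = 440/13

440/13


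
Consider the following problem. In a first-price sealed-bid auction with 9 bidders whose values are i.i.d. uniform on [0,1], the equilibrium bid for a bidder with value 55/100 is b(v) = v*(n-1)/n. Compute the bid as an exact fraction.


Step 1: The symmetric BNE bidding function is b(v) = v * (n-1) / n
Step 2: Substitute v = 11/20 and n = 9
Step 3: b = 11/20 * 8/9
Step 4: b = 22/45

22/45


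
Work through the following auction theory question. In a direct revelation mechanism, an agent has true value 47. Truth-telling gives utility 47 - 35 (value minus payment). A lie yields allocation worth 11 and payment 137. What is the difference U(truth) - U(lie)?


Step 1: U(truth) = value - payment = 47 - 35 = 12
Step 2: U(lie) = allocation - payment = 11 - 137 = -126
Step 3: IC gap = 12 - (-126) = 138

138


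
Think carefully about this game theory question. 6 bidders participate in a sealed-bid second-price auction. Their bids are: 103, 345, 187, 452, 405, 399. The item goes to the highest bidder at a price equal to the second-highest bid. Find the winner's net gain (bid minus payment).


Step 1: Sort bids in descending order: 452, 405, 399, 345, 187, 103
Step 2: The winning bid is the highest: 452
Step 3: The payment equals the second-highest bid: 405
Step 4: Surplus = winner's bid - payment = 452 - 405 = 47

47


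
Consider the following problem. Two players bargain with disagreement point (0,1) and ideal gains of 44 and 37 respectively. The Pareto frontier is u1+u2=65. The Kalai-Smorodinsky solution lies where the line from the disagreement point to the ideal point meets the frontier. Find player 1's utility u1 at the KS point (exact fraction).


Step 1: At the KS point, (u1-d1)/r1 = (u2-d2)/r2 = t and u1+u2 = 65
Step 2: u1 = d1 + r1*t and u2 = d2 + r2*t, so (d1 + r1*t) + (d2 + r2*t) = 65
Step 3: t = (65 - 0 - 1)/(44 + 37) = 64/81
Step 4: u1 = d1 + r1*t = 0 + 44 * 64/81 = 2816/81
Step 5: (Check: u2 = d2 + r2*t = 2449/81; u1+u2 = 2816/81 + 2449/81 = 65, on the frontier.)

2816/81


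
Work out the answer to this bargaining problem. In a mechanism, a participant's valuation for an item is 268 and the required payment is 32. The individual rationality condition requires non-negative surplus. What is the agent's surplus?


Step 1: Surplus = value - payment = 268 - 32 = 236
Step 2: IR is satisfied (surplus >= 0)

236


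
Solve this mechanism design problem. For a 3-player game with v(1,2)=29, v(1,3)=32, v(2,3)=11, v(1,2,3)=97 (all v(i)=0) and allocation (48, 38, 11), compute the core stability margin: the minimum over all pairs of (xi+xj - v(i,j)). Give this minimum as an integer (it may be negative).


Step 1: Slack for coalition (1,2): x1+x2 - v12 = 86 - 29 = 57
Step 2: Slack for coalition (1,3): x1+x3 - v13 = 59 - 32 = 27
Step 3: Slack for coalition (2,3): x2+x3 - v23 = 49 - 11 = 38
Step 4: Minimum slack = min(57, 27, 38) = 27, attained by (1,3); no pair can gain by deviating, so the allocation is in the core

27


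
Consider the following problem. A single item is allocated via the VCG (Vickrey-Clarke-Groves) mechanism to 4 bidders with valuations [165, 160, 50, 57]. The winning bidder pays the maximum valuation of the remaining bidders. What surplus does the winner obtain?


Step 1: The winner is the agent with the highest value: agent 0 with value 165
Step 2: Values of other agents: [160, 50, 57]
Step 3: VCG payment = max of others' values = 160
Step 4: Surplus = 165 - 160 = 5

5


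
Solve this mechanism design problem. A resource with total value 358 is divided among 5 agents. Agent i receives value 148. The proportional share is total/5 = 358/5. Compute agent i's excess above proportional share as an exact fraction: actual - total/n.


Step 1: Proportional share = 358/5
Step 2: Agent's actual allocation = 148
Step 3: Excess = 148 - 358/5 = 382/5

382/5


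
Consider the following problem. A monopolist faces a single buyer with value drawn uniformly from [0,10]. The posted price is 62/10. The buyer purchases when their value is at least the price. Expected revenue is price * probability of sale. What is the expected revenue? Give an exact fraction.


Step 1: Posted price r = 31/5, value support [0,10]
Step 2: P(v >= r) = (10 - 31/5)/10 = 19/50
Step 3: Expected revenue = r * P(v >= r) = 31/5 * 19/50
Step 4: Revenue = 589/250

589/250


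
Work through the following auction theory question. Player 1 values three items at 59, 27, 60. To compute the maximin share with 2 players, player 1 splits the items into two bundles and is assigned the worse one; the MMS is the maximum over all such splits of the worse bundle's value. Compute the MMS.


Step 1: Item values = 59, 27, 60
Step 2: Enumerate all 2-bundle partitions and take the smaller bundle:
  Partition 1: {59} vs {27,60} -> bundles 59, 87; min = 59
  Partition 2: {27} vs {59,60} -> bundles 27, 119; min = 27
  Partition 3: {60} vs {59,27} -> bundles 60, 86; min = 60
Step 3: MMS = max(59, 27, 60) = 60

60


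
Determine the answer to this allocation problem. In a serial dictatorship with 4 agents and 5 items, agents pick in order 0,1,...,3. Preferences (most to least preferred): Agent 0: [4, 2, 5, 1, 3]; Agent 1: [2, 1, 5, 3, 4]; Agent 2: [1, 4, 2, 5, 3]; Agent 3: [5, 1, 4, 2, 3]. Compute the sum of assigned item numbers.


Step 1: Agent 0 picks item 4
Step 2: Agent 1 picks item 2
Step 3: Agent 2 picks item 1
Step 4: Agent 3 picks item 5
Step 5: Sum = 4 + 2 + 1 + 5 = 12

12


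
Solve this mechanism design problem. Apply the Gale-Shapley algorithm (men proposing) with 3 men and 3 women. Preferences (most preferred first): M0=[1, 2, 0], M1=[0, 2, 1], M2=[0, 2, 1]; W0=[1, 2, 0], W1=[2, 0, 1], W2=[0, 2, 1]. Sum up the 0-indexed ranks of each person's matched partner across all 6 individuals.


Step 1: Run Gale-Shapley (men propose, women hold best offer):
  M0 proposes to W1; she accepts
  M1 proposes to W0; she accepts
  M2 proposes to W0; rejected
  M2 proposes to W2; she accepts
Step 2: Final matching: W0-M1, W1-M0, W2-M2
Step 3: 0-indexed ranks (man's rank of his match, then woman's): 0 + 0 + 0 + 1 + 1 + 1
Step 4: Total rank sum = 3

3


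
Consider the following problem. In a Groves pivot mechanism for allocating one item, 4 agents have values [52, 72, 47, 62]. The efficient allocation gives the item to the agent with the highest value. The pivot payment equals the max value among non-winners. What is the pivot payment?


Step 1: The efficient winner is agent 1 with value 72
Step 2: Other agents' values: [52, 47, 62]
Step 3: Pivot payment = max(others) = 62
Step 4: The winner pays 62

62


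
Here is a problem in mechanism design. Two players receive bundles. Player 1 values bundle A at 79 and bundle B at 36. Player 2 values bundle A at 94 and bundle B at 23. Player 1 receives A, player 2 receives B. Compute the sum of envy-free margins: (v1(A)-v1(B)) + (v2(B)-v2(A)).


Step 1: Player 1's margin = v1(A) - v1(B) = 79 - 36 = 43
Step 2: Player 2's margin = v2(B) - v2(A) = 23 - 94 = -71
Step 3: Total margin = 43 + -71 = -28

-28


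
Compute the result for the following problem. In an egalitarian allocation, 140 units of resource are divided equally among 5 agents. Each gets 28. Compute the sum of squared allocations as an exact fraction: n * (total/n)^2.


Step 1: Each agent's share = 140/5 = 28
Step 2: Square of each share = (28)^2 = 784
Step 3: Sum of squares = 5 * 784 = 3920

3920


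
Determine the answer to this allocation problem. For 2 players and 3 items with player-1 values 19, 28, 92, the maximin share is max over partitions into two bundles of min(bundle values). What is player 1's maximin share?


Step 1: Item values = 19, 28, 92
Step 2: Enumerate all 2-bundle partitions and take the smaller bundle:
  Partition 1: {19} vs {28,92} -> bundles 19, 120; min = 19
  Partition 2: {28} vs {19,92} -> bundles 28, 111; min = 28
  Partition 3: {92} vs {19,28} -> bundles 92, 47; min = 47
Step 3: MMS = max(19, 28, 47) = 47

47


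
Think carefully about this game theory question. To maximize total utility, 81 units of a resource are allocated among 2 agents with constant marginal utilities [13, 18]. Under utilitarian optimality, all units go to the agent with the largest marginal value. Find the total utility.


Step 1: The marginal utilities are [13, 18]
Step 2: The highest marginal utility is 18
Step 3: All 81 units go to that agent
Step 4: Total utility = 18 * 81 = 1458

1458


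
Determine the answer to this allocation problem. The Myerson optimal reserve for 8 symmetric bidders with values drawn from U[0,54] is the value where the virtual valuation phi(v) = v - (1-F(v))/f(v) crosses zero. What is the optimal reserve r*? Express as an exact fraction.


Step 1: For U[0,54], F(v) = v/54 and f(v) = 1/54
Step 2: phi(v) = v - (1 - v/54)/(1/54) = v - (54 - v) = 2v - 54
Step 3: Set phi(r*) = 0: 2r* - 54 = 0
Step 4: r* = 54/2 = 27 (the number of bidders n = 8 does not enter)

27


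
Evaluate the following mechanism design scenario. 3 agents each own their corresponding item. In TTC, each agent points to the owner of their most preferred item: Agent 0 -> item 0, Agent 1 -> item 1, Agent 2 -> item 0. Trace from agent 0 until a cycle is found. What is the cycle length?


Step 1: Trace the pointer graph from agent 0: 0 -> 0
Step 2: A cycle is detected when we revisit agent 0
Step 3: The cycle is: 0 -> 0
Step 4: Cycle length = 1

1


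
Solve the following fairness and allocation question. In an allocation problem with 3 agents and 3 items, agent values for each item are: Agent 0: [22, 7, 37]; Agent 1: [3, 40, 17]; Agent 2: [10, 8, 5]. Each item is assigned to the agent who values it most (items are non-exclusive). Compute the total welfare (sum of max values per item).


Step 1: For each item, find the maximum value among all agents.
Step 2: Item 0 -> Agent 0 (value 22)
Step 3: Item 1 -> Agent 1 (value 40)
Step 4: Item 2 -> Agent 0 (value 37)
Step 5: Total welfare = 22 + 40 + 37 = 99

99


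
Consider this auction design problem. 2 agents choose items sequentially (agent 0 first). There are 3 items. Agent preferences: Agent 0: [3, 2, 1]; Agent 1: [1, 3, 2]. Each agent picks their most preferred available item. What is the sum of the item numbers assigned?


Step 1: Agent 0 picks item 3
Step 2: Agent 1 picks item 1
Step 3: Sum = 3 + 1 = 4

4


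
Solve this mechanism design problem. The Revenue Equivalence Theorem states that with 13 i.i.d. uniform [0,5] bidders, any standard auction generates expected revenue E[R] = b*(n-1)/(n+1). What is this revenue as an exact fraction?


Step 1: By Revenue Equivalence, expected revenue = b*(n-1)/(n+1)
Step 2: Substituting n = 13, b = 5
Step 3: Revenue = 5*(13-1)/(13+1) = 5*12/14
Step 4: Revenue = 60/14 = 30/7

30/7


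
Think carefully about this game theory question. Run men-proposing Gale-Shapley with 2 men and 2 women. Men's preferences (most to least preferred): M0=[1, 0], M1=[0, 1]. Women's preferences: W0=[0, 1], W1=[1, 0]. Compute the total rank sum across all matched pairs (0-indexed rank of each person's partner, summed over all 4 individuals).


Step 1: Run Gale-Shapley (men propose, women hold best offer):
  M0 proposes to W1; she accepts
  M1 proposes to W0; she accepts
Step 2: Final matching: W0-M1, W1-M0
Step 3: 0-indexed ranks (man's rank of his match, then woman's): 0 + 1 + 0 + 1
Step 4: Total rank sum = 2

2


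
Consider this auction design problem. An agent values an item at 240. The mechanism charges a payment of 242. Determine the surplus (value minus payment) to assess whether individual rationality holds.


Step 1: Surplus = value - payment = 240 - 242 = -2
Step 2: IR is violated (surplus < 0)

-2


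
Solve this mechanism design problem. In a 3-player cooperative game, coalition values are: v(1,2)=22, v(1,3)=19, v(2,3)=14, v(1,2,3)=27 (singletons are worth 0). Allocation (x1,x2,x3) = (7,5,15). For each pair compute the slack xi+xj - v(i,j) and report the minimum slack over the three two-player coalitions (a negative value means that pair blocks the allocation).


Step 1: Slack for coalition (1,2): x1+x2 - v12 = 12 - 22 = -10
Step 2: Slack for coalition (1,3): x1+x3 - v13 = 22 - 19 = 3
Step 3: Slack for coalition (2,3): x2+x3 - v23 = 20 - 14 = 6
Step 4: Minimum slack = min(-10, 3, 6) = -10, attained by (1,2); coalition (1,2) can block (slack < 0), so the allocation is not in the core

-10


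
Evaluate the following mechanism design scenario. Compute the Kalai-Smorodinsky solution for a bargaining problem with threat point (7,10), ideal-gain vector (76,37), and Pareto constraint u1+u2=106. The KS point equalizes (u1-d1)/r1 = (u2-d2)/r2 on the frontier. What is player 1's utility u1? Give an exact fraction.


Step 1: At the KS point, (u1-d1)/r1 = (u2-d2)/r2 = t and u1+u2 = 106
Step 2: u1 = d1 + r1*t and u2 = d2 + r2*t, so (d1 + r1*t) + (d2 + r2*t) = 106
Step 3: t = (106 - 7 - 10)/(76 + 37) = 89/113
Step 4: u1 = d1 + r1*t = 7 + 76 * 89/113 = 7555/113
Step 5: (Check: u2 = d2 + r2*t = 4423/113; u1+u2 = 7555/113 + 4423/113 = 106, on the frontier.)

7555/113


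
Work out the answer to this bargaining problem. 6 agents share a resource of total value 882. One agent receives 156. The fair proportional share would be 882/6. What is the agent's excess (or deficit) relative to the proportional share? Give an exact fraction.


Step 1: Proportional share = 882/6 = 147
Step 2: Agent's actual allocation = 156
Step 3: Excess = 156 - 147 = 9

9


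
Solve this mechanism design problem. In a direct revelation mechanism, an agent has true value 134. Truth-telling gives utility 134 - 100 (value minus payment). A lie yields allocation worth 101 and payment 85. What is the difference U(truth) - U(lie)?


Step 1: U(truth) = value - payment = 134 - 100 = 34
Step 2: U(lie) = allocation - payment = 101 - 85 = 16
Step 3: IC gap = 34 - 16 = 18

18


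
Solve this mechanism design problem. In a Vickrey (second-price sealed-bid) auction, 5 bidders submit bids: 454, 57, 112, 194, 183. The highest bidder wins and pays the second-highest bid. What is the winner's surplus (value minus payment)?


Step 1: Sort bids in descending order: 454, 194, 183, 112, 57
Step 2: The winning bid is the highest: 454
Step 3: The payment equals the second-highest bid: 194
Step 4: Surplus = winner's bid - payment = 454 - 194 = 260

260


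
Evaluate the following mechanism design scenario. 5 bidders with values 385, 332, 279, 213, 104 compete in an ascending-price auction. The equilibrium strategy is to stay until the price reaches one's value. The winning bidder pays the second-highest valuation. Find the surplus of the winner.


Step 1: Identify the highest value: 385
Step 2: Identify the second-highest value: 332
Step 3: The final price = second-highest value = 332
Step 4: Surplus = 385 - 332 = 53

53


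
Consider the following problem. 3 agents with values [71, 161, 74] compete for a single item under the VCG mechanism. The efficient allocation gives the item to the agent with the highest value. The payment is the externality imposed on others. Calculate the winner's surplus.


Step 1: The winner is the agent with the highest value: agent 1 with value 161
Step 2: Values of other agents: [71, 74]
Step 3: VCG payment = max of others' values = 74
Step 4: Surplus = 161 - 74 = 87

87


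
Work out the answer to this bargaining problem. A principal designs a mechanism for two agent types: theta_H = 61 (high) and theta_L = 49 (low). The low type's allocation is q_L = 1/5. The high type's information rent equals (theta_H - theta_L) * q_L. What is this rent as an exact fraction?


Step 1: theta_H - theta_L = 61 - 49 = 12
Step 2: Information rent = (theta_H - theta_L) * q_L
Step 3: = 12 * 1/5
Step 4: = 12/5

12/5


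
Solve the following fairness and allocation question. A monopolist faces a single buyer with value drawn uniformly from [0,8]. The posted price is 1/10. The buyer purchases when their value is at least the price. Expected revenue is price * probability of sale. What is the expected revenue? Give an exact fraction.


Step 1: Posted price r = 1/10, value support [0,8]
Step 2: P(v >= r) = (8 - 1/10)/8 = 79/80
Step 3: Expected revenue = r * P(v >= r) = 1/10 * 79/80
Step 4: Revenue = 79/800

79/800


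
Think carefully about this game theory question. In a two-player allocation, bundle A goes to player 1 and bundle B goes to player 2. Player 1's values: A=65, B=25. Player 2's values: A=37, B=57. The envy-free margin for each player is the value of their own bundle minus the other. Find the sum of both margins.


Step 1: Player 1's margin = v1(A) - v1(B) = 65 - 25 = 40
Step 2: Player 2's margin = v2(B) - v2(A) = 57 - 37 = 20
Step 3: Total margin = 40 + 20 = 60

60


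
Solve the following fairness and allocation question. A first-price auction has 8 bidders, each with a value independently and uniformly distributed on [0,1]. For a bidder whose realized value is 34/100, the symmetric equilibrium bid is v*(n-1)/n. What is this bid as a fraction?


Step 1: The symmetric BNE bidding function is b(v) = v * (n-1) / n
Step 2: Substitute v = 17/50 and n = 8
Step 3: b = 17/50 * 7/8
Step 4: b = 119/400

119/400


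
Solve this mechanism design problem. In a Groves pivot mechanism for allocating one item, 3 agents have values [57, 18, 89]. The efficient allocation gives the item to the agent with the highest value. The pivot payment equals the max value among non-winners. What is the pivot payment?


Step 1: The efficient winner is agent 2 with value 89
Step 2: Other agents' values: [57, 18]
Step 3: Pivot payment = max(others) = 57
Step 4: The winner pays 57

57


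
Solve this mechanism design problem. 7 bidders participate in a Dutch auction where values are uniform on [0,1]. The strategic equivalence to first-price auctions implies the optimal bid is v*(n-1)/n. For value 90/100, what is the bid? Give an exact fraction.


Step 1: Dutch auctions are strategically equivalent to first-price auctions
Step 2: The equilibrium bid is b(v) = v*(n-1)/n
Step 3: b = 9/10 * 6/7
Step 4: b = 27/35

27/35


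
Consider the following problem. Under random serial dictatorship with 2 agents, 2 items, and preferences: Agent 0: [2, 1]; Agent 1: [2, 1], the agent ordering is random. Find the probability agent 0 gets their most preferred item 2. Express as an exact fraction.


Step 1: Agent 0 wants item 2
Step 2: There are 2 possible orderings of agents
Step 3: In 1 orderings, agent 0 gets item 2
Step 4: Probability = 1/2

1/2


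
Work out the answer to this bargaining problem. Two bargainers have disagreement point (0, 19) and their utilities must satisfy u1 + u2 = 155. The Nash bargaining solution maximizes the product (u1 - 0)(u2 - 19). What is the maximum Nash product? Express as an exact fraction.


Step 1: The Nash solution splits surplus symmetrically above the disagreement point
Step 2: u1 = (total + d1 - d2)/2 = (155 + 0 - 19)/2 = 68
Step 3: u2 = (total - d1 + d2)/2 = (155 - 0 + 19)/2 = 87
Step 4: Nash product = (68 - 0) * (87 - 19)
Step 5: = 68 * 68 = 4624

4624


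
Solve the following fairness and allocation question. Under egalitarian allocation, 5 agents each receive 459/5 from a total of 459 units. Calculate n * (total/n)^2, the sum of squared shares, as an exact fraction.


Step 1: Each agent's share = 459/5
Step 2: Square of each share = (459/5)^2 = 210681/25
Step 3: Sum of squares = 5 * 210681/25 = 210681/5

210681/5


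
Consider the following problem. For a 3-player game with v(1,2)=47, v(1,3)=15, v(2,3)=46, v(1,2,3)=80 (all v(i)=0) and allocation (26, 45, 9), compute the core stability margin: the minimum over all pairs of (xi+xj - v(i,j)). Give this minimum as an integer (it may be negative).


Step 1: Slack for coalition (1,2): x1+x2 - v12 = 71 - 47 = 24
Step 2: Slack for coalition (1,3): x1+x3 - v13 = 35 - 15 = 20
Step 3: Slack for coalition (2,3): x2+x3 - v23 = 54 - 46 = 8
Step 4: Minimum slack = min(24, 20, 8) = 8, attained by (2,3); no pair can gain by deviating, so the allocation is in the core

8


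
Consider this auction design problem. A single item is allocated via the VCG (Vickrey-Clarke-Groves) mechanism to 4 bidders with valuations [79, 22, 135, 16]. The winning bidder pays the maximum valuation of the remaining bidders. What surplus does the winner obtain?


Step 1: The winner is the agent with the highest value: agent 2 with value 135
Step 2: Values of other agents: [79, 22, 16]
Step 3: VCG payment = max of others' values = 79
Step 4: Surplus = 135 - 79 = 56

56
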